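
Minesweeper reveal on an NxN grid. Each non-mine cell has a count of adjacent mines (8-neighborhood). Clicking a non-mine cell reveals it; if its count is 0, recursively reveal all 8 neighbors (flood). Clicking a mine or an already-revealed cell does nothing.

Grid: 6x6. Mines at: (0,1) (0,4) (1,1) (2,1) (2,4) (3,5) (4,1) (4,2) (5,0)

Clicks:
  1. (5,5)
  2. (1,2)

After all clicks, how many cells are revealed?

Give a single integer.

Click 1 (5,5) count=0: revealed 6 new [(4,3) (4,4) (4,5) (5,3) (5,4) (5,5)] -> total=6
Click 2 (1,2) count=3: revealed 1 new [(1,2)] -> total=7

Answer: 7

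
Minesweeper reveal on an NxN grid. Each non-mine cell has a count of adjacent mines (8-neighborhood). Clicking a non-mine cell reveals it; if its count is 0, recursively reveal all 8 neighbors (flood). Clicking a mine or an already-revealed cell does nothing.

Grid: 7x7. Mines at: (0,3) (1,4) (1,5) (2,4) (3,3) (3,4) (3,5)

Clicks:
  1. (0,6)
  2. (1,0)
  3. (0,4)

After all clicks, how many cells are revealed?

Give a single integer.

Click 1 (0,6) count=1: revealed 1 new [(0,6)] -> total=1
Click 2 (1,0) count=0: revealed 33 new [(0,0) (0,1) (0,2) (1,0) (1,1) (1,2) (2,0) (2,1) (2,2) (3,0) (3,1) (3,2) (4,0) (4,1) (4,2) (4,3) (4,4) (4,5) (4,6) (5,0) (5,1) (5,2) (5,3) (5,4) (5,5) (5,6) (6,0) (6,1) (6,2) (6,3) (6,4) (6,5) (6,6)] -> total=34
Click 3 (0,4) count=3: revealed 1 new [(0,4)] -> total=35

Answer: 35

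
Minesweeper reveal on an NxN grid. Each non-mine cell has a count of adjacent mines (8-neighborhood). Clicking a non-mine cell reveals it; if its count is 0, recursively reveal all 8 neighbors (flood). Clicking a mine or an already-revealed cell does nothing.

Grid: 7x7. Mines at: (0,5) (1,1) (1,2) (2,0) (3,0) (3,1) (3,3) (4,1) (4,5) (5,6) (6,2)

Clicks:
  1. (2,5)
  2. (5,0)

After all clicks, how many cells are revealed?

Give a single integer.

Click 1 (2,5) count=0: revealed 9 new [(1,4) (1,5) (1,6) (2,4) (2,5) (2,6) (3,4) (3,5) (3,6)] -> total=9
Click 2 (5,0) count=1: revealed 1 new [(5,0)] -> total=10

Answer: 10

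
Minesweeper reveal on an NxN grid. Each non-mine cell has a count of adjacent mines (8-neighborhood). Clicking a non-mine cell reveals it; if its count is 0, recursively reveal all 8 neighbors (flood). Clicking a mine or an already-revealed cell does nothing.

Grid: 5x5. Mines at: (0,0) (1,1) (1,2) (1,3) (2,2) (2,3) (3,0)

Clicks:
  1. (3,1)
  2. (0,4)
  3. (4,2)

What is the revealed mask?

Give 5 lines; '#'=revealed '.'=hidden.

Click 1 (3,1) count=2: revealed 1 new [(3,1)] -> total=1
Click 2 (0,4) count=1: revealed 1 new [(0,4)] -> total=2
Click 3 (4,2) count=0: revealed 7 new [(3,2) (3,3) (3,4) (4,1) (4,2) (4,3) (4,4)] -> total=9

Answer: ....#
.....
.....
.####
.####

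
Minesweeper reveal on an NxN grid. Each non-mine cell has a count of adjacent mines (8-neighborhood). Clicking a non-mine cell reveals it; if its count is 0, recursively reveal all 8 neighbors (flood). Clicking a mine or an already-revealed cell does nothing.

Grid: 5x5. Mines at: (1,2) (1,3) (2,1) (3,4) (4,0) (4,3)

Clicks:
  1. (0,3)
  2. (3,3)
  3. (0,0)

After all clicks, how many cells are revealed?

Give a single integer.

Click 1 (0,3) count=2: revealed 1 new [(0,3)] -> total=1
Click 2 (3,3) count=2: revealed 1 new [(3,3)] -> total=2
Click 3 (0,0) count=0: revealed 4 new [(0,0) (0,1) (1,0) (1,1)] -> total=6

Answer: 6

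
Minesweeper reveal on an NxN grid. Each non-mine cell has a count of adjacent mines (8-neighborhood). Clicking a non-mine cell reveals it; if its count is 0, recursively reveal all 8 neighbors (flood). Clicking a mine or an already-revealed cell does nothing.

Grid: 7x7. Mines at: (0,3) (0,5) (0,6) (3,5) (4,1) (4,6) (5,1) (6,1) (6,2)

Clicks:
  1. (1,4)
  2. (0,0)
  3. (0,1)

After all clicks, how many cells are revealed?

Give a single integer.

Answer: 31

Derivation:
Click 1 (1,4) count=2: revealed 1 new [(1,4)] -> total=1
Click 2 (0,0) count=0: revealed 30 new [(0,0) (0,1) (0,2) (1,0) (1,1) (1,2) (1,3) (2,0) (2,1) (2,2) (2,3) (2,4) (3,0) (3,1) (3,2) (3,3) (3,4) (4,2) (4,3) (4,4) (4,5) (5,2) (5,3) (5,4) (5,5) (5,6) (6,3) (6,4) (6,5) (6,6)] -> total=31
Click 3 (0,1) count=0: revealed 0 new [(none)] -> total=31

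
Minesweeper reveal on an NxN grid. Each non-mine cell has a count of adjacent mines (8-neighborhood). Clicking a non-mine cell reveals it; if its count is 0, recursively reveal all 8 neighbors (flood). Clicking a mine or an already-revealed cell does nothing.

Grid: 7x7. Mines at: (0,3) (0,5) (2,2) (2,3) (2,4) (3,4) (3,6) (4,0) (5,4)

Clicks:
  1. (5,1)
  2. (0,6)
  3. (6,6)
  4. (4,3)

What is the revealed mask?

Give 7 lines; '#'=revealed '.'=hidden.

Click 1 (5,1) count=1: revealed 1 new [(5,1)] -> total=1
Click 2 (0,6) count=1: revealed 1 new [(0,6)] -> total=2
Click 3 (6,6) count=0: revealed 6 new [(4,5) (4,6) (5,5) (5,6) (6,5) (6,6)] -> total=8
Click 4 (4,3) count=2: revealed 1 new [(4,3)] -> total=9

Answer: ......#
.......
.......
.......
...#.##
.#...##
.....##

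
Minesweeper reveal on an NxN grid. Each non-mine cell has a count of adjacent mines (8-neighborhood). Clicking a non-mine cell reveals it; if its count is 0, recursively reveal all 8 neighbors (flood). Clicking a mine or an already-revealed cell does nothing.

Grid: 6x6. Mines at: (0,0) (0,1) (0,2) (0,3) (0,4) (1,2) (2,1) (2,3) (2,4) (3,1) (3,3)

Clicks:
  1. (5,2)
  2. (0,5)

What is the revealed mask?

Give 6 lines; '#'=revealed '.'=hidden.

Click 1 (5,2) count=0: revealed 14 new [(3,4) (3,5) (4,0) (4,1) (4,2) (4,3) (4,4) (4,5) (5,0) (5,1) (5,2) (5,3) (5,4) (5,5)] -> total=14
Click 2 (0,5) count=1: revealed 1 new [(0,5)] -> total=15

Answer: .....#
......
......
....##
######
######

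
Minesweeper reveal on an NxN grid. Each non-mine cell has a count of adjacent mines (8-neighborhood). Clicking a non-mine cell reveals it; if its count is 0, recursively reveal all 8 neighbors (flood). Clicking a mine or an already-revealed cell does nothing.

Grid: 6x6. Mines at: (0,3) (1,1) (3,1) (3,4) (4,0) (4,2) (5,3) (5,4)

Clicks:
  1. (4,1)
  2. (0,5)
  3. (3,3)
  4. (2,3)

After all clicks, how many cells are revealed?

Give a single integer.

Click 1 (4,1) count=3: revealed 1 new [(4,1)] -> total=1
Click 2 (0,5) count=0: revealed 6 new [(0,4) (0,5) (1,4) (1,5) (2,4) (2,5)] -> total=7
Click 3 (3,3) count=2: revealed 1 new [(3,3)] -> total=8
Click 4 (2,3) count=1: revealed 1 new [(2,3)] -> total=9

Answer: 9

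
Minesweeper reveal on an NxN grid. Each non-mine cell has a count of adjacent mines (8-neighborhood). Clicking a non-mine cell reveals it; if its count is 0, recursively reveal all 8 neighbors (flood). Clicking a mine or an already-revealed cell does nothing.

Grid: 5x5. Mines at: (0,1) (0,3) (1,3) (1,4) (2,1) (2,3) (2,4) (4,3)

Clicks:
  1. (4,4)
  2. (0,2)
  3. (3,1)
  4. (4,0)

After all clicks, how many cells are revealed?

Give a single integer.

Click 1 (4,4) count=1: revealed 1 new [(4,4)] -> total=1
Click 2 (0,2) count=3: revealed 1 new [(0,2)] -> total=2
Click 3 (3,1) count=1: revealed 1 new [(3,1)] -> total=3
Click 4 (4,0) count=0: revealed 5 new [(3,0) (3,2) (4,0) (4,1) (4,2)] -> total=8

Answer: 8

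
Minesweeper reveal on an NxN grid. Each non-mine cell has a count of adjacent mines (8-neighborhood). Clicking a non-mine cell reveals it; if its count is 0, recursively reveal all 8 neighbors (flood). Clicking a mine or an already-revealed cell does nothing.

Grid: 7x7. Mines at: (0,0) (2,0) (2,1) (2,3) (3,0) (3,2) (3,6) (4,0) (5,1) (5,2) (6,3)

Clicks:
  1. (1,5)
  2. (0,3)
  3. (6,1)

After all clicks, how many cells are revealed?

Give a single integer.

Answer: 16

Derivation:
Click 1 (1,5) count=0: revealed 15 new [(0,1) (0,2) (0,3) (0,4) (0,5) (0,6) (1,1) (1,2) (1,3) (1,4) (1,5) (1,6) (2,4) (2,5) (2,6)] -> total=15
Click 2 (0,3) count=0: revealed 0 new [(none)] -> total=15
Click 3 (6,1) count=2: revealed 1 new [(6,1)] -> total=16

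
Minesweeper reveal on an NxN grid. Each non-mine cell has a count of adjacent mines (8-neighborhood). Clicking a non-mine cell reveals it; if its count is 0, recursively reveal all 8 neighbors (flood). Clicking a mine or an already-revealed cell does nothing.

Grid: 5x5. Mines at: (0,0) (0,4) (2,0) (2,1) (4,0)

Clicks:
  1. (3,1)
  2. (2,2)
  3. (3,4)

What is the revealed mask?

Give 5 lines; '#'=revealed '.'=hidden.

Answer: .....
..###
..###
.####
.####

Derivation:
Click 1 (3,1) count=3: revealed 1 new [(3,1)] -> total=1
Click 2 (2,2) count=1: revealed 1 new [(2,2)] -> total=2
Click 3 (3,4) count=0: revealed 12 new [(1,2) (1,3) (1,4) (2,3) (2,4) (3,2) (3,3) (3,4) (4,1) (4,2) (4,3) (4,4)] -> total=14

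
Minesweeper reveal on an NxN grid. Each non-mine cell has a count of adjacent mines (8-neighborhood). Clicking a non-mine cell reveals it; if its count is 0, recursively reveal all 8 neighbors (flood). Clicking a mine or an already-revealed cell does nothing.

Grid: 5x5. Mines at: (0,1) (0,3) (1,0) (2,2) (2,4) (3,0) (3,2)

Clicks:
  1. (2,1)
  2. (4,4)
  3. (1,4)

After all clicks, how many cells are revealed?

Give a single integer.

Answer: 6

Derivation:
Click 1 (2,1) count=4: revealed 1 new [(2,1)] -> total=1
Click 2 (4,4) count=0: revealed 4 new [(3,3) (3,4) (4,3) (4,4)] -> total=5
Click 3 (1,4) count=2: revealed 1 new [(1,4)] -> total=6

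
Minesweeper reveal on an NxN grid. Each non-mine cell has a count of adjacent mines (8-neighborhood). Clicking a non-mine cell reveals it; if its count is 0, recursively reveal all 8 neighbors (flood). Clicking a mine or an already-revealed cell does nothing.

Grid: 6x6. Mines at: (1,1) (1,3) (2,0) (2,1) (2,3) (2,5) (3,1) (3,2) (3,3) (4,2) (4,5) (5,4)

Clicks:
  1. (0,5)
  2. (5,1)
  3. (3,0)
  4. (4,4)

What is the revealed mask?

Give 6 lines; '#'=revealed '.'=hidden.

Answer: ....##
....##
......
#.....
....#.
.#....

Derivation:
Click 1 (0,5) count=0: revealed 4 new [(0,4) (0,5) (1,4) (1,5)] -> total=4
Click 2 (5,1) count=1: revealed 1 new [(5,1)] -> total=5
Click 3 (3,0) count=3: revealed 1 new [(3,0)] -> total=6
Click 4 (4,4) count=3: revealed 1 new [(4,4)] -> total=7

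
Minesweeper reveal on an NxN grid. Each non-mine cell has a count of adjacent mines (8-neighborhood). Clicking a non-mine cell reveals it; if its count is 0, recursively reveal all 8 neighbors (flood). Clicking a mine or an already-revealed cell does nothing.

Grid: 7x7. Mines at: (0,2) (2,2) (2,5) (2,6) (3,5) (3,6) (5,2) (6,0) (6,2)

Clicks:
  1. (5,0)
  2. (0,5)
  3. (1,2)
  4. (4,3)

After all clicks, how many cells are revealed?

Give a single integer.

Click 1 (5,0) count=1: revealed 1 new [(5,0)] -> total=1
Click 2 (0,5) count=0: revealed 8 new [(0,3) (0,4) (0,5) (0,6) (1,3) (1,4) (1,5) (1,6)] -> total=9
Click 3 (1,2) count=2: revealed 1 new [(1,2)] -> total=10
Click 4 (4,3) count=1: revealed 1 new [(4,3)] -> total=11

Answer: 11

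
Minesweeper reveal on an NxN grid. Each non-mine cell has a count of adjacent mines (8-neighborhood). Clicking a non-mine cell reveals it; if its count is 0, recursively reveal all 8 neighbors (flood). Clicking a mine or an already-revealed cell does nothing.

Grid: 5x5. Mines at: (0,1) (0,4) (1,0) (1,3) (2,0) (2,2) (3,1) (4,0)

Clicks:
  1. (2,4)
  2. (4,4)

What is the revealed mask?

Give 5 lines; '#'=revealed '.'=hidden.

Click 1 (2,4) count=1: revealed 1 new [(2,4)] -> total=1
Click 2 (4,4) count=0: revealed 7 new [(2,3) (3,2) (3,3) (3,4) (4,2) (4,3) (4,4)] -> total=8

Answer: .....
.....
...##
..###
..###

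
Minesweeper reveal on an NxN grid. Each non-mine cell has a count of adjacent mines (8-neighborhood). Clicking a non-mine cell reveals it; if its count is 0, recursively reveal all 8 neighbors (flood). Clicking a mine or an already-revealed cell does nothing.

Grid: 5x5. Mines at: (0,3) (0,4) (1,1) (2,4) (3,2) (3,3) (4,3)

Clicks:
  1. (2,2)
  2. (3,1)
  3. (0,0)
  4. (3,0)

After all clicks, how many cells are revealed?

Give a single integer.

Answer: 8

Derivation:
Click 1 (2,2) count=3: revealed 1 new [(2,2)] -> total=1
Click 2 (3,1) count=1: revealed 1 new [(3,1)] -> total=2
Click 3 (0,0) count=1: revealed 1 new [(0,0)] -> total=3
Click 4 (3,0) count=0: revealed 5 new [(2,0) (2,1) (3,0) (4,0) (4,1)] -> total=8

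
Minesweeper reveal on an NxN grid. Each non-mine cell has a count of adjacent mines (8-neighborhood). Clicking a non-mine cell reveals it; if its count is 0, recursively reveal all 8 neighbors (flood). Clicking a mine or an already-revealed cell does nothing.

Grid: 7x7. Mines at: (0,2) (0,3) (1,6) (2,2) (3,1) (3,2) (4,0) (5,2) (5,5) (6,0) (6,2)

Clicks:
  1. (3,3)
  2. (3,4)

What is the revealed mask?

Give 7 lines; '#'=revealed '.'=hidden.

Click 1 (3,3) count=2: revealed 1 new [(3,3)] -> total=1
Click 2 (3,4) count=0: revealed 14 new [(1,3) (1,4) (1,5) (2,3) (2,4) (2,5) (2,6) (3,4) (3,5) (3,6) (4,3) (4,4) (4,5) (4,6)] -> total=15

Answer: .......
...###.
...####
...####
...####
.......
.......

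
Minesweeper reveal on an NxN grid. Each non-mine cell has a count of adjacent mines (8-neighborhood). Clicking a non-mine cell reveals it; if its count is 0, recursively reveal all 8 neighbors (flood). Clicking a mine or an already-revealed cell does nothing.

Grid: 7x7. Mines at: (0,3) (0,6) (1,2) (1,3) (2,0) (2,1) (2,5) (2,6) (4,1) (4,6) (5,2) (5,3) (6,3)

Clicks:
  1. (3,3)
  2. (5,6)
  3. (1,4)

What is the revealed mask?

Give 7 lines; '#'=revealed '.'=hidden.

Answer: .......
....#..
..###..
..###..
..###..
......#
.......

Derivation:
Click 1 (3,3) count=0: revealed 9 new [(2,2) (2,3) (2,4) (3,2) (3,3) (3,4) (4,2) (4,3) (4,4)] -> total=9
Click 2 (5,6) count=1: revealed 1 new [(5,6)] -> total=10
Click 3 (1,4) count=3: revealed 1 new [(1,4)] -> total=11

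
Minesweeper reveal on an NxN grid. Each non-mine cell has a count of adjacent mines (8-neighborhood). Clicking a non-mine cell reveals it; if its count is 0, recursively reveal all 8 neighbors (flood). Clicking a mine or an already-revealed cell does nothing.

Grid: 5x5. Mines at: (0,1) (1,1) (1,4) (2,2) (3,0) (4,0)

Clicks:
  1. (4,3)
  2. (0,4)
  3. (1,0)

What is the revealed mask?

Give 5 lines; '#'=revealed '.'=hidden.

Click 1 (4,3) count=0: revealed 10 new [(2,3) (2,4) (3,1) (3,2) (3,3) (3,4) (4,1) (4,2) (4,3) (4,4)] -> total=10
Click 2 (0,4) count=1: revealed 1 new [(0,4)] -> total=11
Click 3 (1,0) count=2: revealed 1 new [(1,0)] -> total=12

Answer: ....#
#....
...##
.####
.####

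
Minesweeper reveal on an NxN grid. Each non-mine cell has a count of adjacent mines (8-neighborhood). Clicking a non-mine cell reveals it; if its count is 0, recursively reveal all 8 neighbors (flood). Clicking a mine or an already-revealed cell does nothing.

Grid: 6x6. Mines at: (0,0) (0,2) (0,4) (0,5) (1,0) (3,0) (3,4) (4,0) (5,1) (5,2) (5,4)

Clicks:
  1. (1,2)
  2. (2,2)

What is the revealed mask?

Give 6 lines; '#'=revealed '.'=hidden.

Answer: ......
.###..
.###..
.###..
.###..
......

Derivation:
Click 1 (1,2) count=1: revealed 1 new [(1,2)] -> total=1
Click 2 (2,2) count=0: revealed 11 new [(1,1) (1,3) (2,1) (2,2) (2,3) (3,1) (3,2) (3,3) (4,1) (4,2) (4,3)] -> total=12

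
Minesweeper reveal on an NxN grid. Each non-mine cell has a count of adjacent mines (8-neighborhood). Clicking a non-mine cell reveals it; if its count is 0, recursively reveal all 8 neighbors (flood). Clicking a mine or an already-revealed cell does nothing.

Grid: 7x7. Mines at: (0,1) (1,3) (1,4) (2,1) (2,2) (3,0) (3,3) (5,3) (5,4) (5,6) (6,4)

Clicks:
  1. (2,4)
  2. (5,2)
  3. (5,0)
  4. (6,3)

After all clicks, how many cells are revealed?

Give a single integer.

Answer: 11

Derivation:
Click 1 (2,4) count=3: revealed 1 new [(2,4)] -> total=1
Click 2 (5,2) count=1: revealed 1 new [(5,2)] -> total=2
Click 3 (5,0) count=0: revealed 8 new [(4,0) (4,1) (4,2) (5,0) (5,1) (6,0) (6,1) (6,2)] -> total=10
Click 4 (6,3) count=3: revealed 1 new [(6,3)] -> total=11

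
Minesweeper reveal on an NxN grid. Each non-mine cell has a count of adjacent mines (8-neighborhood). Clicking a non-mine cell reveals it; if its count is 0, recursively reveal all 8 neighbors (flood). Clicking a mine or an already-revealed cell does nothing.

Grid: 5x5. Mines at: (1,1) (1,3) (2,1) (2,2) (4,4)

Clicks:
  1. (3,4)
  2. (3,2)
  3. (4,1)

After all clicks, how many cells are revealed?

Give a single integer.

Answer: 9

Derivation:
Click 1 (3,4) count=1: revealed 1 new [(3,4)] -> total=1
Click 2 (3,2) count=2: revealed 1 new [(3,2)] -> total=2
Click 3 (4,1) count=0: revealed 7 new [(3,0) (3,1) (3,3) (4,0) (4,1) (4,2) (4,3)] -> total=9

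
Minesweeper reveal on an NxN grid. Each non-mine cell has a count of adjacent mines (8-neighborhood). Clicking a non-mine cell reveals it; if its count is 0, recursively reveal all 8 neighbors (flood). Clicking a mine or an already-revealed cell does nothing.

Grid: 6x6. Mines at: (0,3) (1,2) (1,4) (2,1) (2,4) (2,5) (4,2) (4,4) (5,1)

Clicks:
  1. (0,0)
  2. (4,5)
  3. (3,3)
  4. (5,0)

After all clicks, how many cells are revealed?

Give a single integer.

Click 1 (0,0) count=0: revealed 4 new [(0,0) (0,1) (1,0) (1,1)] -> total=4
Click 2 (4,5) count=1: revealed 1 new [(4,5)] -> total=5
Click 3 (3,3) count=3: revealed 1 new [(3,3)] -> total=6
Click 4 (5,0) count=1: revealed 1 new [(5,0)] -> total=7

Answer: 7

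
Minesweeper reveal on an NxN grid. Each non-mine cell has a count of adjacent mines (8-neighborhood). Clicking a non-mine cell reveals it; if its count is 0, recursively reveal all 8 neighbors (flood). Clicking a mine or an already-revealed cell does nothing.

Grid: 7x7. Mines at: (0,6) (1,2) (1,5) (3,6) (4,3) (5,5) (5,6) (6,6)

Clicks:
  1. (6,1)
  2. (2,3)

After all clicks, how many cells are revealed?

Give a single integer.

Answer: 24

Derivation:
Click 1 (6,1) count=0: revealed 23 new [(0,0) (0,1) (1,0) (1,1) (2,0) (2,1) (2,2) (3,0) (3,1) (3,2) (4,0) (4,1) (4,2) (5,0) (5,1) (5,2) (5,3) (5,4) (6,0) (6,1) (6,2) (6,3) (6,4)] -> total=23
Click 2 (2,3) count=1: revealed 1 new [(2,3)] -> total=24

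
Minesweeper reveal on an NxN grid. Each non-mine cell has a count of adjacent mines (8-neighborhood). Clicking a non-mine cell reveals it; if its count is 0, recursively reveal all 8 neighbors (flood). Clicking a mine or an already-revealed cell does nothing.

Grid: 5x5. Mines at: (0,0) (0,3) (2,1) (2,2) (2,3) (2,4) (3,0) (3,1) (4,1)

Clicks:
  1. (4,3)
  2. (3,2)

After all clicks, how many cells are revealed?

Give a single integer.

Answer: 6

Derivation:
Click 1 (4,3) count=0: revealed 6 new [(3,2) (3,3) (3,4) (4,2) (4,3) (4,4)] -> total=6
Click 2 (3,2) count=5: revealed 0 new [(none)] -> total=6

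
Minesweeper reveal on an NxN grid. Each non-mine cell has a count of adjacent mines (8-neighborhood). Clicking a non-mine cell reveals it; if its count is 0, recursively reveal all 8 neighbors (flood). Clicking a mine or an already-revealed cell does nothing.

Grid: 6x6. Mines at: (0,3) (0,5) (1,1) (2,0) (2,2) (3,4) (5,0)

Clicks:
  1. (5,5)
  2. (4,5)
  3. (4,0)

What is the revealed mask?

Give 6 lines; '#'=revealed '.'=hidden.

Click 1 (5,5) count=0: revealed 13 new [(3,1) (3,2) (3,3) (4,1) (4,2) (4,3) (4,4) (4,5) (5,1) (5,2) (5,3) (5,4) (5,5)] -> total=13
Click 2 (4,5) count=1: revealed 0 new [(none)] -> total=13
Click 3 (4,0) count=1: revealed 1 new [(4,0)] -> total=14

Answer: ......
......
......
.###..
######
.#####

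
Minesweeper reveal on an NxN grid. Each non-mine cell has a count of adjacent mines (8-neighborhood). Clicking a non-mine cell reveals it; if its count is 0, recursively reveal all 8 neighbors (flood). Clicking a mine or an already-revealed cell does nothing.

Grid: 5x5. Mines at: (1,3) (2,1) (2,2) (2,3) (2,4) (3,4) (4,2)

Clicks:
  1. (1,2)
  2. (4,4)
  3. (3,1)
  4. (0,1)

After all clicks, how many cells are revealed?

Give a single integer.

Click 1 (1,2) count=4: revealed 1 new [(1,2)] -> total=1
Click 2 (4,4) count=1: revealed 1 new [(4,4)] -> total=2
Click 3 (3,1) count=3: revealed 1 new [(3,1)] -> total=3
Click 4 (0,1) count=0: revealed 5 new [(0,0) (0,1) (0,2) (1,0) (1,1)] -> total=8

Answer: 8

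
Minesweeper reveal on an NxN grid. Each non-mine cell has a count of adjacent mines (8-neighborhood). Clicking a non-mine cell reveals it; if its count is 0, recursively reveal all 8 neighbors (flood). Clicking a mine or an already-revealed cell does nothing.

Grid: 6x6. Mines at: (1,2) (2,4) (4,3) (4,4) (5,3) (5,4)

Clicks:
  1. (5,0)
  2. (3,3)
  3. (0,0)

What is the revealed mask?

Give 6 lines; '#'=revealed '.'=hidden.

Click 1 (5,0) count=0: revealed 16 new [(0,0) (0,1) (1,0) (1,1) (2,0) (2,1) (2,2) (3,0) (3,1) (3,2) (4,0) (4,1) (4,2) (5,0) (5,1) (5,2)] -> total=16
Click 2 (3,3) count=3: revealed 1 new [(3,3)] -> total=17
Click 3 (0,0) count=0: revealed 0 new [(none)] -> total=17

Answer: ##....
##....
###...
####..
###...
###...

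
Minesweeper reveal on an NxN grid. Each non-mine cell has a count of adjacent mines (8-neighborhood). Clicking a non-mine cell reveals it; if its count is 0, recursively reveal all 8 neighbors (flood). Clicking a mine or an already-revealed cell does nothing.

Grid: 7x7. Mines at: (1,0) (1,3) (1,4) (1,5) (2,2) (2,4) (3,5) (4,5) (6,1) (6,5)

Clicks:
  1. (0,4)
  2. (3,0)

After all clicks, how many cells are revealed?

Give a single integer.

Click 1 (0,4) count=3: revealed 1 new [(0,4)] -> total=1
Click 2 (3,0) count=0: revealed 20 new [(2,0) (2,1) (3,0) (3,1) (3,2) (3,3) (3,4) (4,0) (4,1) (4,2) (4,3) (4,4) (5,0) (5,1) (5,2) (5,3) (5,4) (6,2) (6,3) (6,4)] -> total=21

Answer: 21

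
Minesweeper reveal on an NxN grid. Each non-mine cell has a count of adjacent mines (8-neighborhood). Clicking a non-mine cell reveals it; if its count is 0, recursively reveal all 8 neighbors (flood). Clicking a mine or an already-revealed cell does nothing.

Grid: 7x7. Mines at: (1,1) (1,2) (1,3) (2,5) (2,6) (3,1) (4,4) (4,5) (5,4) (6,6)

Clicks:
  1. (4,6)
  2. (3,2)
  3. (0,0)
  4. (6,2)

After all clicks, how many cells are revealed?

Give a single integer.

Answer: 15

Derivation:
Click 1 (4,6) count=1: revealed 1 new [(4,6)] -> total=1
Click 2 (3,2) count=1: revealed 1 new [(3,2)] -> total=2
Click 3 (0,0) count=1: revealed 1 new [(0,0)] -> total=3
Click 4 (6,2) count=0: revealed 12 new [(4,0) (4,1) (4,2) (4,3) (5,0) (5,1) (5,2) (5,3) (6,0) (6,1) (6,2) (6,3)] -> total=15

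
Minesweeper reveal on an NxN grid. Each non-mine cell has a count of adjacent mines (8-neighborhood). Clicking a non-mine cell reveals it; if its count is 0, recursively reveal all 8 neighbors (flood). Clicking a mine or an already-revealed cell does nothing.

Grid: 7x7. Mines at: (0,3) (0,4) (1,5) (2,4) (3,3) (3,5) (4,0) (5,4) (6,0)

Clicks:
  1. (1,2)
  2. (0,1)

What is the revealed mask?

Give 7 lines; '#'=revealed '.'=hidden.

Answer: ###....
###....
###....
###....
.......
.......
.......

Derivation:
Click 1 (1,2) count=1: revealed 1 new [(1,2)] -> total=1
Click 2 (0,1) count=0: revealed 11 new [(0,0) (0,1) (0,2) (1,0) (1,1) (2,0) (2,1) (2,2) (3,0) (3,1) (3,2)] -> total=12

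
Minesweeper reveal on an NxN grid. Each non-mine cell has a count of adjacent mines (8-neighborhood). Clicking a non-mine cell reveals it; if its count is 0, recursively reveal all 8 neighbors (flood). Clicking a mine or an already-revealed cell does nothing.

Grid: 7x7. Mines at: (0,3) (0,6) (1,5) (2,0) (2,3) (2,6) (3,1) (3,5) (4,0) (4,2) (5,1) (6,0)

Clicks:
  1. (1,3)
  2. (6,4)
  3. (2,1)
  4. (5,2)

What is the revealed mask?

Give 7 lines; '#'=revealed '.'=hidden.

Answer: .......
...#...
.#.....
.......
...####
..#####
..#####

Derivation:
Click 1 (1,3) count=2: revealed 1 new [(1,3)] -> total=1
Click 2 (6,4) count=0: revealed 14 new [(4,3) (4,4) (4,5) (4,6) (5,2) (5,3) (5,4) (5,5) (5,6) (6,2) (6,3) (6,4) (6,5) (6,6)] -> total=15
Click 3 (2,1) count=2: revealed 1 new [(2,1)] -> total=16
Click 4 (5,2) count=2: revealed 0 new [(none)] -> total=16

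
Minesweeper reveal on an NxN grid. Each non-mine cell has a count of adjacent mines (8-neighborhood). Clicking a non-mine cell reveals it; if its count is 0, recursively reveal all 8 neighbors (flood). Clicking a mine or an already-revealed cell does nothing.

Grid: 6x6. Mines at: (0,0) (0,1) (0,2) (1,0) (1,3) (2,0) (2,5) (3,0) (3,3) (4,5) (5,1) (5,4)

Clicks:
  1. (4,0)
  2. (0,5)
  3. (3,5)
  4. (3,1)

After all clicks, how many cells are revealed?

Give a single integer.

Answer: 7

Derivation:
Click 1 (4,0) count=2: revealed 1 new [(4,0)] -> total=1
Click 2 (0,5) count=0: revealed 4 new [(0,4) (0,5) (1,4) (1,5)] -> total=5
Click 3 (3,5) count=2: revealed 1 new [(3,5)] -> total=6
Click 4 (3,1) count=2: revealed 1 new [(3,1)] -> total=7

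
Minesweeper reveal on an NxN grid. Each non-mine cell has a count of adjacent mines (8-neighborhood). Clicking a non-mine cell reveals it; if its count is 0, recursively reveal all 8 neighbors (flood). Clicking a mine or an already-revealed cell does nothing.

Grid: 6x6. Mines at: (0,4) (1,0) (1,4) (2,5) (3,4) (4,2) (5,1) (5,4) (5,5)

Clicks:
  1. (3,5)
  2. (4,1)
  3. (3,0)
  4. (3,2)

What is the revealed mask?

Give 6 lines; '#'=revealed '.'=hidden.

Click 1 (3,5) count=2: revealed 1 new [(3,5)] -> total=1
Click 2 (4,1) count=2: revealed 1 new [(4,1)] -> total=2
Click 3 (3,0) count=0: revealed 5 new [(2,0) (2,1) (3,0) (3,1) (4,0)] -> total=7
Click 4 (3,2) count=1: revealed 1 new [(3,2)] -> total=8

Answer: ......
......
##....
###..#
##....
......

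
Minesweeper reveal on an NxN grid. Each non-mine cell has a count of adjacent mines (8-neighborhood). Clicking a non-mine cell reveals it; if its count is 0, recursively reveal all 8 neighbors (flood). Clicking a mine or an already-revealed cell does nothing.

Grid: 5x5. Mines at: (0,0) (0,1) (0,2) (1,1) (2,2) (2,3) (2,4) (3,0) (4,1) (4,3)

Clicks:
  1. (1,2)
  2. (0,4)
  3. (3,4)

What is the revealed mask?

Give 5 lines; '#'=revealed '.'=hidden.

Answer: ...##
..###
.....
....#
.....

Derivation:
Click 1 (1,2) count=5: revealed 1 new [(1,2)] -> total=1
Click 2 (0,4) count=0: revealed 4 new [(0,3) (0,4) (1,3) (1,4)] -> total=5
Click 3 (3,4) count=3: revealed 1 new [(3,4)] -> total=6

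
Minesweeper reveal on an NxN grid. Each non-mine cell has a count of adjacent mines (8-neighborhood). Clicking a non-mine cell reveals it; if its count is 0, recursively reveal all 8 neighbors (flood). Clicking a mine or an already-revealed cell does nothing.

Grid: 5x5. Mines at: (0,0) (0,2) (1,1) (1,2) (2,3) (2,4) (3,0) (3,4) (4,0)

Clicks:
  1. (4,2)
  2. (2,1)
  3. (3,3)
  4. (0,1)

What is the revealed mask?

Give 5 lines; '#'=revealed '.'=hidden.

Answer: .#...
.....
.#...
.###.
.###.

Derivation:
Click 1 (4,2) count=0: revealed 6 new [(3,1) (3,2) (3,3) (4,1) (4,2) (4,3)] -> total=6
Click 2 (2,1) count=3: revealed 1 new [(2,1)] -> total=7
Click 3 (3,3) count=3: revealed 0 new [(none)] -> total=7
Click 4 (0,1) count=4: revealed 1 new [(0,1)] -> total=8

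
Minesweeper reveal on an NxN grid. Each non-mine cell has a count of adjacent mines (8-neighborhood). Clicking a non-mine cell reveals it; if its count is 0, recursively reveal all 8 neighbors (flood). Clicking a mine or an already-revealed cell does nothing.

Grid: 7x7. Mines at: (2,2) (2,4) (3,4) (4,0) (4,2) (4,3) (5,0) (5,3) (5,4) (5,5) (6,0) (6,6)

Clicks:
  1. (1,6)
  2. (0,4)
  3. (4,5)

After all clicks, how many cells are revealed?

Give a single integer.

Answer: 24

Derivation:
Click 1 (1,6) count=0: revealed 24 new [(0,0) (0,1) (0,2) (0,3) (0,4) (0,5) (0,6) (1,0) (1,1) (1,2) (1,3) (1,4) (1,5) (1,6) (2,0) (2,1) (2,5) (2,6) (3,0) (3,1) (3,5) (3,6) (4,5) (4,6)] -> total=24
Click 2 (0,4) count=0: revealed 0 new [(none)] -> total=24
Click 3 (4,5) count=3: revealed 0 new [(none)] -> total=24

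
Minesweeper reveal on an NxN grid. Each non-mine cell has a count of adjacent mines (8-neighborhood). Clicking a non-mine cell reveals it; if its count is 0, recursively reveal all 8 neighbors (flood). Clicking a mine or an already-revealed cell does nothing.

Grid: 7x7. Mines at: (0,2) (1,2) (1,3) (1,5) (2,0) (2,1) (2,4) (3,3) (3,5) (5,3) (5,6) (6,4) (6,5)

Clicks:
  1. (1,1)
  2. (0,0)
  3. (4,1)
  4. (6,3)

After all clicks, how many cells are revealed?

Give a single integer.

Answer: 17

Derivation:
Click 1 (1,1) count=4: revealed 1 new [(1,1)] -> total=1
Click 2 (0,0) count=0: revealed 3 new [(0,0) (0,1) (1,0)] -> total=4
Click 3 (4,1) count=0: revealed 12 new [(3,0) (3,1) (3,2) (4,0) (4,1) (4,2) (5,0) (5,1) (5,2) (6,0) (6,1) (6,2)] -> total=16
Click 4 (6,3) count=2: revealed 1 new [(6,3)] -> total=17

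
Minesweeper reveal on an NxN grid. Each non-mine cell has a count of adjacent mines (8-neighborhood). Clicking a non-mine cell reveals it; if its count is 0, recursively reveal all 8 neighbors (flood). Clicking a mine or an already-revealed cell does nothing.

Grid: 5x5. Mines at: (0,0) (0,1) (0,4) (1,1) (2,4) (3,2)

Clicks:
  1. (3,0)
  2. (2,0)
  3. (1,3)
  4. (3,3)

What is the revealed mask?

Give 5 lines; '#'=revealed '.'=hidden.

Answer: .....
...#.
##...
##.#.
##...

Derivation:
Click 1 (3,0) count=0: revealed 6 new [(2,0) (2,1) (3,0) (3,1) (4,0) (4,1)] -> total=6
Click 2 (2,0) count=1: revealed 0 new [(none)] -> total=6
Click 3 (1,3) count=2: revealed 1 new [(1,3)] -> total=7
Click 4 (3,3) count=2: revealed 1 new [(3,3)] -> total=8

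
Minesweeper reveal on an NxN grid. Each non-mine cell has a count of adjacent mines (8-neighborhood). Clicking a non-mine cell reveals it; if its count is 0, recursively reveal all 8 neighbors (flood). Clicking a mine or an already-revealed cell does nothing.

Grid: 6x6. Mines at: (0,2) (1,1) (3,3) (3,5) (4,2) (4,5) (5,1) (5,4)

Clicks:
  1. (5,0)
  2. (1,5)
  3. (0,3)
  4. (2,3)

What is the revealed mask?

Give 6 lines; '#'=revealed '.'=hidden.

Answer: ...###
...###
...###
......
......
#.....

Derivation:
Click 1 (5,0) count=1: revealed 1 new [(5,0)] -> total=1
Click 2 (1,5) count=0: revealed 9 new [(0,3) (0,4) (0,5) (1,3) (1,4) (1,5) (2,3) (2,4) (2,5)] -> total=10
Click 3 (0,3) count=1: revealed 0 new [(none)] -> total=10
Click 4 (2,3) count=1: revealed 0 new [(none)] -> total=10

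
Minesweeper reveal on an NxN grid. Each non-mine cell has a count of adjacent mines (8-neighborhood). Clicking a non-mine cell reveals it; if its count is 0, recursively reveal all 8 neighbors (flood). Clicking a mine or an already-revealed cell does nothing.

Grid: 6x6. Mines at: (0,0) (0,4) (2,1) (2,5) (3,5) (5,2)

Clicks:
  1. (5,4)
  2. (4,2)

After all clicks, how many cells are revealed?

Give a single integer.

Click 1 (5,4) count=0: revealed 6 new [(4,3) (4,4) (4,5) (5,3) (5,4) (5,5)] -> total=6
Click 2 (4,2) count=1: revealed 1 new [(4,2)] -> total=7

Answer: 7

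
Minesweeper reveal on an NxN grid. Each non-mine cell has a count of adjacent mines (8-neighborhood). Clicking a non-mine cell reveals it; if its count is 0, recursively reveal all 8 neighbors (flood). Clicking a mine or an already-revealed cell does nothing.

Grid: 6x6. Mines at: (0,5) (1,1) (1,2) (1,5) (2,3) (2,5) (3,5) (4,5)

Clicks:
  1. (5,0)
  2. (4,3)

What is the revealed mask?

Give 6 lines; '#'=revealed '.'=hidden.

Answer: ......
......
###...
#####.
#####.
#####.

Derivation:
Click 1 (5,0) count=0: revealed 18 new [(2,0) (2,1) (2,2) (3,0) (3,1) (3,2) (3,3) (3,4) (4,0) (4,1) (4,2) (4,3) (4,4) (5,0) (5,1) (5,2) (5,3) (5,4)] -> total=18
Click 2 (4,3) count=0: revealed 0 new [(none)] -> total=18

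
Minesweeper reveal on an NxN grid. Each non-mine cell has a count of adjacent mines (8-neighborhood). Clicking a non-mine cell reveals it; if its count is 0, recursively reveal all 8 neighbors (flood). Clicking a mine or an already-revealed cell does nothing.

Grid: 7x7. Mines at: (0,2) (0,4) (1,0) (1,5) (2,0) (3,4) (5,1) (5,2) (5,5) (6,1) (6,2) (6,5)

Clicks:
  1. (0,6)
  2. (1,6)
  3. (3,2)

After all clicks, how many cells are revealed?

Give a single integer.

Answer: 14

Derivation:
Click 1 (0,6) count=1: revealed 1 new [(0,6)] -> total=1
Click 2 (1,6) count=1: revealed 1 new [(1,6)] -> total=2
Click 3 (3,2) count=0: revealed 12 new [(1,1) (1,2) (1,3) (2,1) (2,2) (2,3) (3,1) (3,2) (3,3) (4,1) (4,2) (4,3)] -> total=14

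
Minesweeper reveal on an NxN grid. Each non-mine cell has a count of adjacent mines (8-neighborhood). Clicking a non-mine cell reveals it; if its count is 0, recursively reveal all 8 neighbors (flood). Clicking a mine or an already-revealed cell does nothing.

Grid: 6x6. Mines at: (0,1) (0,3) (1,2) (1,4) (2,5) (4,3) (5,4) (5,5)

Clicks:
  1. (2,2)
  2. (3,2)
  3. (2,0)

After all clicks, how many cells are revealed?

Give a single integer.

Click 1 (2,2) count=1: revealed 1 new [(2,2)] -> total=1
Click 2 (3,2) count=1: revealed 1 new [(3,2)] -> total=2
Click 3 (2,0) count=0: revealed 12 new [(1,0) (1,1) (2,0) (2,1) (3,0) (3,1) (4,0) (4,1) (4,2) (5,0) (5,1) (5,2)] -> total=14

Answer: 14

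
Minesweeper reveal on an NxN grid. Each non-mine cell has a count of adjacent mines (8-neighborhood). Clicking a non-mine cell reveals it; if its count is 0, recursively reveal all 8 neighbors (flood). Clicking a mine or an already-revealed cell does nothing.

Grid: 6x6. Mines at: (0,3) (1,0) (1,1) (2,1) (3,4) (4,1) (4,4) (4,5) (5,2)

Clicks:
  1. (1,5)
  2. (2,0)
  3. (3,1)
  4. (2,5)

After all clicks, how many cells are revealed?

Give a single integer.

Answer: 8

Derivation:
Click 1 (1,5) count=0: revealed 6 new [(0,4) (0,5) (1,4) (1,5) (2,4) (2,5)] -> total=6
Click 2 (2,0) count=3: revealed 1 new [(2,0)] -> total=7
Click 3 (3,1) count=2: revealed 1 new [(3,1)] -> total=8
Click 4 (2,5) count=1: revealed 0 new [(none)] -> total=8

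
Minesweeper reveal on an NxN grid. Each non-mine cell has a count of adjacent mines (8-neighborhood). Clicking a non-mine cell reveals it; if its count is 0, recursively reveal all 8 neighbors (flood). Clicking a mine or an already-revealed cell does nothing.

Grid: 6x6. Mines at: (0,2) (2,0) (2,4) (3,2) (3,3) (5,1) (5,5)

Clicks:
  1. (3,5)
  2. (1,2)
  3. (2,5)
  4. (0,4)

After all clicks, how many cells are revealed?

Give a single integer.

Click 1 (3,5) count=1: revealed 1 new [(3,5)] -> total=1
Click 2 (1,2) count=1: revealed 1 new [(1,2)] -> total=2
Click 3 (2,5) count=1: revealed 1 new [(2,5)] -> total=3
Click 4 (0,4) count=0: revealed 6 new [(0,3) (0,4) (0,5) (1,3) (1,4) (1,5)] -> total=9

Answer: 9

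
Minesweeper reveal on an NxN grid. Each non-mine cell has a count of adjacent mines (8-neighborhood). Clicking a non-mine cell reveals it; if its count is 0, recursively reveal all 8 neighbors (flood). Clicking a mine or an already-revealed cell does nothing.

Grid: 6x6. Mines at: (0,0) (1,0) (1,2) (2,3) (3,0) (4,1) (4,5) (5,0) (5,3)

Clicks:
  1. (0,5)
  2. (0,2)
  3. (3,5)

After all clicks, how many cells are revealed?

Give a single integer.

Click 1 (0,5) count=0: revealed 10 new [(0,3) (0,4) (0,5) (1,3) (1,4) (1,5) (2,4) (2,5) (3,4) (3,5)] -> total=10
Click 2 (0,2) count=1: revealed 1 new [(0,2)] -> total=11
Click 3 (3,5) count=1: revealed 0 new [(none)] -> total=11

Answer: 11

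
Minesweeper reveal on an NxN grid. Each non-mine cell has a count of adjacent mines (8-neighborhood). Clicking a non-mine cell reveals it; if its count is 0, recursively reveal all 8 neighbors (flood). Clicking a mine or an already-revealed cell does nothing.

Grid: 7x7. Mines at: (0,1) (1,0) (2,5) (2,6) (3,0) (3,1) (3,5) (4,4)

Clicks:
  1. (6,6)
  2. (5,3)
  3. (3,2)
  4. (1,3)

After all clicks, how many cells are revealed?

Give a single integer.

Click 1 (6,6) count=0: revealed 20 new [(4,0) (4,1) (4,2) (4,3) (4,5) (4,6) (5,0) (5,1) (5,2) (5,3) (5,4) (5,5) (5,6) (6,0) (6,1) (6,2) (6,3) (6,4) (6,5) (6,6)] -> total=20
Click 2 (5,3) count=1: revealed 0 new [(none)] -> total=20
Click 3 (3,2) count=1: revealed 1 new [(3,2)] -> total=21
Click 4 (1,3) count=0: revealed 15 new [(0,2) (0,3) (0,4) (0,5) (0,6) (1,2) (1,3) (1,4) (1,5) (1,6) (2,2) (2,3) (2,4) (3,3) (3,4)] -> total=36

Answer: 36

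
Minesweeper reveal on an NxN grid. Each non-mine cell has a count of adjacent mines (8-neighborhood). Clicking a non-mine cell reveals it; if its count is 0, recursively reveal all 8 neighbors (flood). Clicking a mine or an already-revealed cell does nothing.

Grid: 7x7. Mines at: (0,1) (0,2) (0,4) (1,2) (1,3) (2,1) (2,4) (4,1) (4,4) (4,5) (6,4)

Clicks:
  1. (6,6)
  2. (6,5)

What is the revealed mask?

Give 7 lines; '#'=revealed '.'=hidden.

Click 1 (6,6) count=0: revealed 4 new [(5,5) (5,6) (6,5) (6,6)] -> total=4
Click 2 (6,5) count=1: revealed 0 new [(none)] -> total=4

Answer: .......
.......
.......
.......
.......
.....##
.....##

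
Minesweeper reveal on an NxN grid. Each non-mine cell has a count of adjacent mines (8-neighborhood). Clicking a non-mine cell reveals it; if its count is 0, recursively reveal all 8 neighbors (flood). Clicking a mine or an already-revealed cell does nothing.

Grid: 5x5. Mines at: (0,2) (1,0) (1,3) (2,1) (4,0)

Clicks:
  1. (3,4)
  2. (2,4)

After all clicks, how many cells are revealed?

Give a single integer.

Answer: 11

Derivation:
Click 1 (3,4) count=0: revealed 11 new [(2,2) (2,3) (2,4) (3,1) (3,2) (3,3) (3,4) (4,1) (4,2) (4,3) (4,4)] -> total=11
Click 2 (2,4) count=1: revealed 0 new [(none)] -> total=11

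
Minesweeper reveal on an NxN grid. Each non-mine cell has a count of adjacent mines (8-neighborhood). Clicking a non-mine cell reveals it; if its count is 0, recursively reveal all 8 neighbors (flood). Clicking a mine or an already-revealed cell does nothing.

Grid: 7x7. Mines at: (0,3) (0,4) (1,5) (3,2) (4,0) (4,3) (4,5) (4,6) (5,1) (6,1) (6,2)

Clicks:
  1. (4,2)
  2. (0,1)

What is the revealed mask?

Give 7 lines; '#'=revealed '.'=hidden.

Answer: ###....
###....
###....
##.....
..#....
.......
.......

Derivation:
Click 1 (4,2) count=3: revealed 1 new [(4,2)] -> total=1
Click 2 (0,1) count=0: revealed 11 new [(0,0) (0,1) (0,2) (1,0) (1,1) (1,2) (2,0) (2,1) (2,2) (3,0) (3,1)] -> total=12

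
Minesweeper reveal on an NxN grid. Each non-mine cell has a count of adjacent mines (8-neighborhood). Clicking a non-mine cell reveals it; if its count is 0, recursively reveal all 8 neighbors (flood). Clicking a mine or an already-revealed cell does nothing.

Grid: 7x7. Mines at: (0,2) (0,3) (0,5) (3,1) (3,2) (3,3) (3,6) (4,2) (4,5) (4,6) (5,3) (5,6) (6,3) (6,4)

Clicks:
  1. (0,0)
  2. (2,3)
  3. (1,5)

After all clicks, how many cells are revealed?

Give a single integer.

Click 1 (0,0) count=0: revealed 6 new [(0,0) (0,1) (1,0) (1,1) (2,0) (2,1)] -> total=6
Click 2 (2,3) count=2: revealed 1 new [(2,3)] -> total=7
Click 3 (1,5) count=1: revealed 1 new [(1,5)] -> total=8

Answer: 8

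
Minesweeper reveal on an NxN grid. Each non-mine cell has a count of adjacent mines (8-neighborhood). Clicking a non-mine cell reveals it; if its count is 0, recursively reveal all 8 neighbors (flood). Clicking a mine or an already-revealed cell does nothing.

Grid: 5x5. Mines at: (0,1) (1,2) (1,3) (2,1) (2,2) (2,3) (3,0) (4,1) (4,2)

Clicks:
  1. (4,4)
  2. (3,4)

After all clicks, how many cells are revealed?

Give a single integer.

Answer: 4

Derivation:
Click 1 (4,4) count=0: revealed 4 new [(3,3) (3,4) (4,3) (4,4)] -> total=4
Click 2 (3,4) count=1: revealed 0 new [(none)] -> total=4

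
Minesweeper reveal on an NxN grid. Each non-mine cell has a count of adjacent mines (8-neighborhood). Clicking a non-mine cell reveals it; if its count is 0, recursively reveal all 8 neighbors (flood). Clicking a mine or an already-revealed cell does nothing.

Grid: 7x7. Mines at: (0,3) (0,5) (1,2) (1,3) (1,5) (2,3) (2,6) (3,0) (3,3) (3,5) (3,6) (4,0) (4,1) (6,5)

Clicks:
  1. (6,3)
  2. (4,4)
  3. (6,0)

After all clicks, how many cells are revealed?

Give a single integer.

Answer: 13

Derivation:
Click 1 (6,3) count=0: revealed 13 new [(4,2) (4,3) (4,4) (5,0) (5,1) (5,2) (5,3) (5,4) (6,0) (6,1) (6,2) (6,3) (6,4)] -> total=13
Click 2 (4,4) count=2: revealed 0 new [(none)] -> total=13
Click 3 (6,0) count=0: revealed 0 new [(none)] -> total=13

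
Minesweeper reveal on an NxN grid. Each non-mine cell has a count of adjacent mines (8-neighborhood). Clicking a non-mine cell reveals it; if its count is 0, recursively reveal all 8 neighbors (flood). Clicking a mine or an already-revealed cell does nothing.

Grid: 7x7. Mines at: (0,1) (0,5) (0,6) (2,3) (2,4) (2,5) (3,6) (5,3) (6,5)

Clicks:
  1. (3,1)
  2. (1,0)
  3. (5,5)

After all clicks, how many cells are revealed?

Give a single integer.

Answer: 19

Derivation:
Click 1 (3,1) count=0: revealed 18 new [(1,0) (1,1) (1,2) (2,0) (2,1) (2,2) (3,0) (3,1) (3,2) (4,0) (4,1) (4,2) (5,0) (5,1) (5,2) (6,0) (6,1) (6,2)] -> total=18
Click 2 (1,0) count=1: revealed 0 new [(none)] -> total=18
Click 3 (5,5) count=1: revealed 1 new [(5,5)] -> total=19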